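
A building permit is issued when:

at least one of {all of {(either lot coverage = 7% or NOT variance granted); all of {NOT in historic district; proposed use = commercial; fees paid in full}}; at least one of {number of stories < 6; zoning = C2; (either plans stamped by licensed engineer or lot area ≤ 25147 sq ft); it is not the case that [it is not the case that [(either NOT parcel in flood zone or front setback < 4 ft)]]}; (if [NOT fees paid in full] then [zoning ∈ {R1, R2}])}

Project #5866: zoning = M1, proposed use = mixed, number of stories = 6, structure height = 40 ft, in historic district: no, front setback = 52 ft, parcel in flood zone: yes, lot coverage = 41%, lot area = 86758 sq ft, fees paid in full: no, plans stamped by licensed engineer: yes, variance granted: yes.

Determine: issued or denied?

Atomic conditions:
  lot coverage = 7%: 41 == 7 is false
  NOT variance granted: yes → false
  NOT in historic district: no → true
  proposed use = commercial: mixed == commercial is false
  fees paid in full: no → false
  number of stories < 6: 6 < 6 is false
  zoning = C2: M1 == C2 is false
  plans stamped by licensed engineer: yes → true
  lot area ≤ 25147 sq ft: 86758 ≤ 25147 is false
  NOT parcel in flood zone: yes → false
  front setback < 4 ft: 52 < 4 is false
  NOT fees paid in full: no → true
  zoning ∈ {R1, R2}: M1 is not in the set → false
Combine:
[1.1] false OR false = false
[1.2] true AND false AND false = false
[1] false AND false = false
[2.3] true OR false = true
[2.4.1.1] false OR false = false
[2.4.1] NOT false = true
[2.4] NOT true = false
[2] false OR false OR true OR false = true
[3] true → false = false
[root] false OR true OR false = true
Overall: true → issued

Issued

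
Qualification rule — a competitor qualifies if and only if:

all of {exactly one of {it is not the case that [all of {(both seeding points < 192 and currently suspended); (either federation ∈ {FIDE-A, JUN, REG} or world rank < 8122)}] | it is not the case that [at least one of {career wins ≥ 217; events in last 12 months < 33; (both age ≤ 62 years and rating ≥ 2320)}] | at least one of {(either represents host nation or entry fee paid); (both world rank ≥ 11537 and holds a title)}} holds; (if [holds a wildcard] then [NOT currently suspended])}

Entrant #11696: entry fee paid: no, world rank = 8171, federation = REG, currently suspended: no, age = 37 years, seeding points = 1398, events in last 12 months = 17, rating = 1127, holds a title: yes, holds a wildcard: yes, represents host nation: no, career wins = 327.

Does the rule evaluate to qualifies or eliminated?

Qualifies

Atomic conditions:
  seeding points < 192: 1398 < 192 is false
  currently suspended: no → false
  federation ∈ {FIDE-A, JUN, REG}: REG is in the set → true
  world rank < 8122: 8171 < 8122 is false
  career wins ≥ 217: 327 ≥ 217 is true
  events in last 12 months < 33: 17 < 33 is true
  age ≤ 62 years: 37 ≤ 62 is true
  rating ≥ 2320: 1127 ≥ 2320 is false
  represents host nation: no → false
  entry fee paid: no → false
  world rank ≥ 11537: 8171 ≥ 11537 is false
  holds a title: yes → true
  holds a wildcard: yes → true
  NOT currently suspended: no → true
Combine:
[1.1.1.1] false AND false = false
[1.1.1.2] true OR false = true
[1.1.1] false AND true = false
[1.1] NOT false = true
[1.2.1.3] true AND false = false
[1.2.1] true OR true OR false = true
[1.2] NOT true = false
[1.3.1] false OR false = false
[1.3.2] false AND true = false
[1.3] false OR false = false
[1] exactly-one(true, false, false) = true
[2] true → true = true
[root] true AND true = true
Overall: true → qualifies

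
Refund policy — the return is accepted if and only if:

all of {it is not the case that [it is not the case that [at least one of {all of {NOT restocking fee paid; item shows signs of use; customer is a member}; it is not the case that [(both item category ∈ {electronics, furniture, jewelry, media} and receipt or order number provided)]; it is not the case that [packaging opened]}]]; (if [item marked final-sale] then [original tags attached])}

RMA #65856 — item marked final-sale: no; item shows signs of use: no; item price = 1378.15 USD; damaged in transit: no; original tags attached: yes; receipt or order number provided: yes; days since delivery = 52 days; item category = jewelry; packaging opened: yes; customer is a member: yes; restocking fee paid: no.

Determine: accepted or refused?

Atomic conditions:
  NOT restocking fee paid: no → true
  item shows signs of use: no → false
  customer is a member: yes → true
  item category ∈ {electronics, furniture, jewelry, media}: jewelry is in the set → true
  receipt or order number provided: yes → true
  packaging opened: yes → true
  item marked final-sale: no → false
  original tags attached: yes → true
Combine:
[1.1.1.1] true AND false AND true = false
[1.1.1.2.1] true AND true = true
[1.1.1.2] NOT true = false
[1.1.1.3] NOT true = false
[1.1.1] false OR false OR false = false
[1.1] NOT false = true
[1] NOT true = false
[2] false → true (antecedent false ⇒ implication holds) = true
[root] false AND true = false
Overall: false → refused

Refused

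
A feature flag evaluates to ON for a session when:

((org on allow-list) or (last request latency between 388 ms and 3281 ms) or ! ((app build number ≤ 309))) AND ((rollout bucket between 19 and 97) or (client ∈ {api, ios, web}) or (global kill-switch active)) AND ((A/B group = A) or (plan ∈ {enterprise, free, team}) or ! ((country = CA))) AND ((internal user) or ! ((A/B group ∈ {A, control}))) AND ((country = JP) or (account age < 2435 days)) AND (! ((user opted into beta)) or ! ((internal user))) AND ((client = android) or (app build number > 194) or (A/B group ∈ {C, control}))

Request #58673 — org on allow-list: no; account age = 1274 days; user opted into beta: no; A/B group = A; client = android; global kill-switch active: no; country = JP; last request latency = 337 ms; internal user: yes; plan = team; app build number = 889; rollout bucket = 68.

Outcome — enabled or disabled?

Enabled

Atomic conditions:
  org on allow-list: no → false
  last request latency between 388 ms and 3281 ms: 337 in [388, 3281] is false
  app build number ≤ 309: 889 ≤ 309 is false
  rollout bucket between 19 and 97: 68 in [19, 97] is true
  client ∈ {api, ios, web}: android is not in the set → false
  global kill-switch active: no → false
  A/B group = A: A == A is true
  plan ∈ {enterprise, free, team}: team is in the set → true
  country = CA: JP == CA is false
  internal user: yes → true
  A/B group ∈ {A, control}: A is in the set → true
  country = JP: JP == JP is true
  account age < 2435 days: 1274 < 2435 is true
  user opted into beta: no → false
  client = android: android == android is true
  app build number > 194: 889 > 194 is true
  A/B group ∈ {C, control}: A is not in the set → false
Combine:
[1.3] NOT false = true
[1] false OR false OR true = true
[2] true OR false OR false = true
[3.3] NOT false = true
[3] true OR true OR true = true
[4.2] NOT true = false
[4] true OR false = true
[5] true OR true = true
[6.1] NOT false = true
[6.2] NOT true = false
[6] true OR false = true
[7] true OR true OR false = true
[root] true AND true AND true AND true AND true AND true AND true = true
Overall: true → enabled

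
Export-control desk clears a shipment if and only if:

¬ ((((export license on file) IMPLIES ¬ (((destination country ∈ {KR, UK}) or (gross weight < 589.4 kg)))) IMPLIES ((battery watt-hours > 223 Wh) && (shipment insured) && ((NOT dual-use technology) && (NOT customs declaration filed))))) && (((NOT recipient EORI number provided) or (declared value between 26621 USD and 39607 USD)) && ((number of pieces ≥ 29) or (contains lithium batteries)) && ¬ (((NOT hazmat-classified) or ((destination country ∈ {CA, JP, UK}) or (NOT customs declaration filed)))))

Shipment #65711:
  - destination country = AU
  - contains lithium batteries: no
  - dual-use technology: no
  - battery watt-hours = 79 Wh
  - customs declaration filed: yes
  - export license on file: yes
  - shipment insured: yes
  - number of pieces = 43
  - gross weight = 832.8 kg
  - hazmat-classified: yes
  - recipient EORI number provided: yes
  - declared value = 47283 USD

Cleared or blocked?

Atomic conditions:
  export license on file: yes → true
  destination country ∈ {KR, UK}: AU is not in the set → false
  gross weight < 589.4 kg: 832.8 < 589.4 is false
  battery watt-hours > 223 Wh: 79 > 223 is false
  shipment insured: yes → true
  NOT dual-use technology: no → true
  NOT customs declaration filed: yes → false
  NOT recipient EORI number provided: yes → false
  declared value between 26621 USD and 39607 USD: 47283 in [26621, 39607] is false
  number of pieces ≥ 29: 43 ≥ 29 is true
  contains lithium batteries: no → false
  NOT hazmat-classified: yes → false
  destination country ∈ {CA, JP, UK}: AU is not in the set → false
Combine:
[1.1.1.2.1] false OR false = false
[1.1.1.2] NOT false = true
[1.1.1] true → true = true
[1.1.2.3] true AND false = false
[1.1.2] false AND true AND false = false
[1.1] true → false = false
[1] NOT false = true
[2.1] false OR false = false
[2.2] true OR false = true
[2.3.1.2] false OR false = false
[2.3.1] false OR false = false
[2.3] NOT false = true
[2] false AND true AND true = false
[root] true AND false = false
Overall: false → blocked

Blocked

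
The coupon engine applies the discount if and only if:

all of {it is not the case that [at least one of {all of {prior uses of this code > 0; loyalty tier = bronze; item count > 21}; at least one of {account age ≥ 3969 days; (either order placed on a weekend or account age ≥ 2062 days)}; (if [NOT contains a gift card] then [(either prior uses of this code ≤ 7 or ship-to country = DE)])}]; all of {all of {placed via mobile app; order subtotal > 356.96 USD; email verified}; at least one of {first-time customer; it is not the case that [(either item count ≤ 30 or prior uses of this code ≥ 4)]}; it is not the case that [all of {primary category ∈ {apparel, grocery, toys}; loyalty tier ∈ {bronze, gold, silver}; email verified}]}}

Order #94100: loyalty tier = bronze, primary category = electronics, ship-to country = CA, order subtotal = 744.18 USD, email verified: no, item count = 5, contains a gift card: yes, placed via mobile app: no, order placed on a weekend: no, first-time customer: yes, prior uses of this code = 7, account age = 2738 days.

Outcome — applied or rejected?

Atomic conditions:
  prior uses of this code > 0: 7 > 0 is true
  loyalty tier = bronze: bronze == bronze is true
  item count > 21: 5 > 21 is false
  account age ≥ 3969 days: 2738 ≥ 3969 is false
  order placed on a weekend: no → false
  account age ≥ 2062 days: 2738 ≥ 2062 is true
  NOT contains a gift card: yes → false
  prior uses of this code ≤ 7: 7 ≤ 7 is true
  ship-to country = DE: CA == DE is false
  placed via mobile app: no → false
  order subtotal > 356.96 USD: 744.18 > 356.96 is true
  email verified: no → false
  first-time customer: yes → true
  item count ≤ 30: 5 ≤ 30 is true
  prior uses of this code ≥ 4: 7 ≥ 4 is true
  primary category ∈ {apparel, grocery, toys}: electronics is not in the set → false
  loyalty tier ∈ {bronze, gold, silver}: bronze is in the set → true
Combine:
[1.1.1] true AND true AND false = false
[1.1.2.2] false OR true = true
[1.1.2] false OR true = true
[1.1.3.2] true OR false = true
[1.1.3] false → true (antecedent false ⇒ implication holds) = true
[1.1] false OR true OR true = true
[1] NOT true = false
[2.1] false AND true AND false = false
[2.2.2.1] true OR true = true
[2.2.2] NOT true = false
[2.2] true OR false = true
[2.3.1] false AND true AND false = false
[2.3] NOT false = true
[2] false AND true AND true = false
[root] false AND false = false
Overall: false → rejected

Rejected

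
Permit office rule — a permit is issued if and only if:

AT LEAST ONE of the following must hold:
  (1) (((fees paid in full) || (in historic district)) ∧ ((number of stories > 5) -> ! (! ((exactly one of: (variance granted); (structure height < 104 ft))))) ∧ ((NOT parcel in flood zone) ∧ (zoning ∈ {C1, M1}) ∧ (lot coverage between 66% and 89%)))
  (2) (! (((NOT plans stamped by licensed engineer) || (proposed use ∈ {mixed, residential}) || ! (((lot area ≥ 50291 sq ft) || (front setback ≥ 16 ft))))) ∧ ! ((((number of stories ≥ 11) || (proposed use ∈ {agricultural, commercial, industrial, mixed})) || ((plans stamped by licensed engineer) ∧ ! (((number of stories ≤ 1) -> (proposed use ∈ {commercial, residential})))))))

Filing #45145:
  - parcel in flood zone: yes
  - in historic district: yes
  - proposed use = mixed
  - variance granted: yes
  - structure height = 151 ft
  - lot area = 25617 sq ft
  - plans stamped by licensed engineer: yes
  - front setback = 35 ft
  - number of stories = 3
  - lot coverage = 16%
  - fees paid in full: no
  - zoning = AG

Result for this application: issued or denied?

Denied

Atomic conditions:
  fees paid in full: no → false
  in historic district: yes → true
  number of stories > 5: 3 > 5 is false
  variance granted: yes → true
  structure height < 104 ft: 151 < 104 is false
  NOT parcel in flood zone: yes → false
  zoning ∈ {C1, M1}: AG is not in the set → false
  lot coverage between 66% and 89%: 16 in [66, 89] is false
  NOT plans stamped by licensed engineer: yes → false
  proposed use ∈ {mixed, residential}: mixed is in the set → true
  lot area ≥ 50291 sq ft: 25617 ≥ 50291 is false
  front setback ≥ 16 ft: 35 ≥ 16 is true
  number of stories ≥ 11: 3 ≥ 11 is false
  proposed use ∈ {agricultural, commercial, industrial, mixed}: mixed is in the set → true
  plans stamped by licensed engineer: yes → true
  number of stories ≤ 1: 3 ≤ 1 is false
  proposed use ∈ {commercial, residential}: mixed is not in the set → false
Combine:
[1.1] false OR true = true
[1.2.2.1.1] exactly-one(true, false) = true
[1.2.2.1] NOT true = false
[1.2.2] NOT false = true
[1.2] false → true (antecedent false ⇒ implication holds) = true
[1.3] false AND false AND false = false
[1] true AND true AND false = false
[2.1.1.3.1] false OR true = true
[2.1.1.3] NOT true = false
[2.1.1] false OR true OR false = true
[2.1] NOT true = false
[2.2.1.1] false OR true = true
[2.2.1.2.2.1] false → false (antecedent false ⇒ implication holds) = true
[2.2.1.2.2] NOT true = false
[2.2.1.2] true AND false = false
[2.2.1] true OR false = true
[2.2] NOT true = false
[2] false AND false = false
[root] false OR false = false
Overall: false → denied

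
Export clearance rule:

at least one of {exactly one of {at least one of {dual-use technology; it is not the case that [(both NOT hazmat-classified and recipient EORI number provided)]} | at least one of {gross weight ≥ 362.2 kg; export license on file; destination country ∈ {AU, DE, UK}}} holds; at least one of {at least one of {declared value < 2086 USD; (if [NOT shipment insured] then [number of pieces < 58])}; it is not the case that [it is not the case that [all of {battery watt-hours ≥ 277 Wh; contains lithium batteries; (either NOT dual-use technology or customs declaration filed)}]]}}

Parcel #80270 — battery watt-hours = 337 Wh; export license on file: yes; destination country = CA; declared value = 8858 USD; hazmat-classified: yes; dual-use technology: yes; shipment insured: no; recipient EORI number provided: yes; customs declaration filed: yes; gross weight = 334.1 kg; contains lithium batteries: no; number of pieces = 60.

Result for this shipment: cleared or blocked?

Atomic conditions:
  dual-use technology: yes → true
  NOT hazmat-classified: yes → false
  recipient EORI number provided: yes → true
  gross weight ≥ 362.2 kg: 334.1 ≥ 362.2 is false
  export license on file: yes → true
  destination country ∈ {AU, DE, UK}: CA is not in the set → false
  declared value < 2086 USD: 8858 < 2086 is false
  NOT shipment insured: no → true
  number of pieces < 58: 60 < 58 is false
  battery watt-hours ≥ 277 Wh: 337 ≥ 277 is true
  contains lithium batteries: no → false
  NOT dual-use technology: yes → false
  customs declaration filed: yes → true
Combine:
[1.1.2.1] false AND true = false
[1.1.2] NOT false = true
[1.1] true OR true = true
[1.2] false OR true OR false = true
[1] exactly-one(true, true) = false
[2.1.2] true → false = false
[2.1] false OR false = false
[2.2.1.1.3] false OR true = true
[2.2.1.1] true AND false AND true = false
[2.2.1] NOT false = true
[2.2] NOT true = false
[2] false OR false = false
[root] false OR false = false
Overall: false → blocked

Blocked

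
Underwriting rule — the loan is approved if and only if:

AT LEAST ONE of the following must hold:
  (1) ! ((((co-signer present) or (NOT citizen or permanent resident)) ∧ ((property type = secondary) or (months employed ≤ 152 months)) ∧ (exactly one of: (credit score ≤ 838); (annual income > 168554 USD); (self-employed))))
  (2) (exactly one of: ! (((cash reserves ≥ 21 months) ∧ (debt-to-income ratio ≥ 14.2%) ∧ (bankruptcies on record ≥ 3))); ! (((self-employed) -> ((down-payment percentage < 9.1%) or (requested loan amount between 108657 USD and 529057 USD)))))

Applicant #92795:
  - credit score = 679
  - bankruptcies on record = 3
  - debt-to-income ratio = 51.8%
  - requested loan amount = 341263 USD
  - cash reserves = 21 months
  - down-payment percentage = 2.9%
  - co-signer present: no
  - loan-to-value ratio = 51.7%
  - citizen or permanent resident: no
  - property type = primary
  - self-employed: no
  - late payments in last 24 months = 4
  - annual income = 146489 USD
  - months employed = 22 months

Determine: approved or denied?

Denied

Atomic conditions:
  co-signer present: no → false
  NOT citizen or permanent resident: no → true
  property type = secondary: primary == secondary is false
  months employed ≤ 152 months: 22 ≤ 152 is true
  credit score ≤ 838: 679 ≤ 838 is true
  annual income > 168554 USD: 146489 > 168554 is false
  self-employed: no → false
  cash reserves ≥ 21 months: 21 ≥ 21 is true
  debt-to-income ratio ≥ 14.2%: 51.8 ≥ 14.2 is true
  bankruptcies on record ≥ 3: 3 ≥ 3 is true
  down-payment percentage < 9.1%: 2.9 < 9.1 is true
  requested loan amount between 108657 USD and 529057 USD: 341263 in [108657, 529057] is true
Combine:
[1.1.1] false OR true = true
[1.1.2] false OR true = true
[1.1.3] exactly-one(true, false, false) = true
[1.1] true AND true AND true = true
[1] NOT true = false
[2.1.1] true AND true AND true = true
[2.1] NOT true = false
[2.2.1.2] true OR true = true
[2.2.1] false → true (antecedent false ⇒ implication holds) = true
[2.2] NOT true = false
[2] exactly-one(false, false) = false
[root] false OR false = false
Overall: false → denied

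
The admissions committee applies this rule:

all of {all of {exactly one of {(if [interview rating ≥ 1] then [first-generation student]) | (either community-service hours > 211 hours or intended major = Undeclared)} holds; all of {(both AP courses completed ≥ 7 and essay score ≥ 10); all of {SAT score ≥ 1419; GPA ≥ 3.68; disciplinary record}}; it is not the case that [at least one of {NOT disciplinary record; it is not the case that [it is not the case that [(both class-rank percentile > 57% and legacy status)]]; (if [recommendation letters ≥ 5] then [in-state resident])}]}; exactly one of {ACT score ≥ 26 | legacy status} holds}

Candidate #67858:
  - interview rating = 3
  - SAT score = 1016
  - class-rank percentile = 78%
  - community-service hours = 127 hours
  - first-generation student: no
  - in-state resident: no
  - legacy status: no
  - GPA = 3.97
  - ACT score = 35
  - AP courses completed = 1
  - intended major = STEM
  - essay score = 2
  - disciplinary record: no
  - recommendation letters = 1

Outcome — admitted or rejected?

Atomic conditions:
  interview rating ≥ 1: 3 ≥ 1 is true
  first-generation student: no → false
  community-service hours > 211 hours: 127 > 211 is false
  intended major = Undeclared: STEM == Undeclared is false
  AP courses completed ≥ 7: 1 ≥ 7 is false
  essay score ≥ 10: 2 ≥ 10 is false
  SAT score ≥ 1419: 1016 ≥ 1419 is false
  GPA ≥ 3.68: 3.97 ≥ 3.68 is true
  disciplinary record: no → false
  NOT disciplinary record: no → true
  class-rank percentile > 57%: 78 > 57 is true
  legacy status: no → false
  recommendation letters ≥ 5: 1 ≥ 5 is false
  in-state resident: no → false
  ACT score ≥ 26: 35 ≥ 26 is true
Combine:
[1.1.1] true → false = false
[1.1.2] false OR false = false
[1.1] exactly-one(false, false) = false
[1.2.1] false AND false = false
[1.2.2] false AND true AND false = false
[1.2] false AND false = false
[1.3.1.2.1.1] true AND false = false
[1.3.1.2.1] NOT false = true
[1.3.1.2] NOT true = false
[1.3.1.3] false → false (antecedent false ⇒ implication holds) = true
[1.3.1] true OR false OR true = true
[1.3] NOT true = false
[1] false AND false AND false = false
[2] exactly-one(true, false) = true
[root] false AND true = false
Overall: false → rejected

Rejected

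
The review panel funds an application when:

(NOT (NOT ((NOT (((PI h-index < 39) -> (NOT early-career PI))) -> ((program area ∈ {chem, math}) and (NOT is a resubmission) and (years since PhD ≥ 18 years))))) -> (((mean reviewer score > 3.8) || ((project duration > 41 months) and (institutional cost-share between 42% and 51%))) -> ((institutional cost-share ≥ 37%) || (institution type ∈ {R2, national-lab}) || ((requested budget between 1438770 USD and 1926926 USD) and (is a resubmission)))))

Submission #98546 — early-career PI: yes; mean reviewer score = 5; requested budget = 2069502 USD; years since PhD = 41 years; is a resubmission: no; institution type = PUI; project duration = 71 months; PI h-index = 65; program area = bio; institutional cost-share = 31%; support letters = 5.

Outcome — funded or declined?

Atomic conditions:
  PI h-index < 39: 65 < 39 is false
  NOT early-career PI: yes → false
  program area ∈ {chem, math}: bio is not in the set → false
  NOT is a resubmission: no → true
  years since PhD ≥ 18 years: 41 ≥ 18 is true
  mean reviewer score > 3.8: 5 > 3.8 is true
  project duration > 41 months: 71 > 41 is true
  institutional cost-share between 42% and 51%: 31 in [42, 51] is false
  institutional cost-share ≥ 37%: 31 ≥ 37 is false
  institution type ∈ {R2, national-lab}: PUI is not in the set → false
  requested budget between 1438770 USD and 1926926 USD: 2069502 in [1438770, 1926926] is false
  is a resubmission: no → false
Combine:
[1.1.1.1.1] false → false (antecedent false ⇒ implication holds) = true
[1.1.1.1] NOT true = false
[1.1.1.2] false AND true AND true = false
[1.1.1] false → false (antecedent false ⇒ implication holds) = true
[1.1] NOT true = false
[1] NOT false = true
[2.1.2] true AND false = false
[2.1] true OR false = true
[2.2.3] false AND false = false
[2.2] false OR false OR false = false
[2] true → false = false
[root] true → false = false
Overall: false → declined

Declined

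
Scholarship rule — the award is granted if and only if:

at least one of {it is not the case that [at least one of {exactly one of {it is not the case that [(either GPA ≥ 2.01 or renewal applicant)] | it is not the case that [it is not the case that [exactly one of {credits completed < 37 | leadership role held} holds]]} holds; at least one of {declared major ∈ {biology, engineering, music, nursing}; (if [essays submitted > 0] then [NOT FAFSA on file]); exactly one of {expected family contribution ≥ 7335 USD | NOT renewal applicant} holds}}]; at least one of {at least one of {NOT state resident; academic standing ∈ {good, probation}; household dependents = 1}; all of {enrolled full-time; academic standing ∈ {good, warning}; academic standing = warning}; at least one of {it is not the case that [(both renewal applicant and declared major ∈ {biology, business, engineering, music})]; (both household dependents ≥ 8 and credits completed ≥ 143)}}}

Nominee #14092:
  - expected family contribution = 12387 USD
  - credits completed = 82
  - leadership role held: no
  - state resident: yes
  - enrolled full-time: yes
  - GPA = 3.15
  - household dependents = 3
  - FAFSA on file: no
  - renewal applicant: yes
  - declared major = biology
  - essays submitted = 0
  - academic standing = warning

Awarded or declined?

Awarded

Atomic conditions:
  GPA ≥ 2.01: 3.15 ≥ 2.01 is true
  renewal applicant: yes → true
  credits completed < 37: 82 < 37 is false
  leadership role held: no → false
  declared major ∈ {biology, engineering, music, nursing}: biology is in the set → true
  essays submitted > 0: 0 > 0 is false
  NOT FAFSA on file: no → true
  expected family contribution ≥ 7335 USD: 12387 ≥ 7335 is true
  NOT renewal applicant: yes → false
  NOT state resident: yes → false
  academic standing ∈ {good, probation}: warning is not in the set → false
  household dependents = 1: 3 == 1 is false
  enrolled full-time: yes → true
  academic standing ∈ {good, warning}: warning is in the set → true
  academic standing = warning: warning == warning is true
  declared major ∈ {biology, business, engineering, music}: biology is in the set → true
  household dependents ≥ 8: 3 ≥ 8 is false
  credits completed ≥ 143: 82 ≥ 143 is false
Combine:
[1.1.1.1.1] true OR true = true
[1.1.1.1] NOT true = false
[1.1.1.2.1.1] exactly-one(false, false) = false
[1.1.1.2.1] NOT false = true
[1.1.1.2] NOT true = false
[1.1.1] exactly-one(false, false) = false
[1.1.2.2] false → true (antecedent false ⇒ implication holds) = true
[1.1.2.3] exactly-one(true, false) = true
[1.1.2] true OR true OR true = true
[1.1] false OR true = true
[1] NOT true = false
[2.1] false OR false OR false = false
[2.2] true AND true AND true = true
[2.3.1.1] true AND true = true
[2.3.1] NOT true = false
[2.3.2] false AND false = false
[2.3] false OR false = false
[2] false OR true OR false = true
[root] false OR true = true
Overall: true → awarded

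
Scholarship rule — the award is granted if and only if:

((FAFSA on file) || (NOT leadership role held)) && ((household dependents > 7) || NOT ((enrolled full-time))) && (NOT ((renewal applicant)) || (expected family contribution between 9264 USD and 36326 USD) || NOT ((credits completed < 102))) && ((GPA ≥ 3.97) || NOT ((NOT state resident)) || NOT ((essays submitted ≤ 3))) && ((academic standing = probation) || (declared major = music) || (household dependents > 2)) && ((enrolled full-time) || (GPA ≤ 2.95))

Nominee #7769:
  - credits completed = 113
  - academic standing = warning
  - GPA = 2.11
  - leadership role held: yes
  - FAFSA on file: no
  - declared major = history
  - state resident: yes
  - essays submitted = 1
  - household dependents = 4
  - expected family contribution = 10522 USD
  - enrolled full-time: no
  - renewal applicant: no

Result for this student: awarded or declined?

Declined

Atomic conditions:
  FAFSA on file: no → false
  NOT leadership role held: yes → false
  household dependents > 7: 4 > 7 is false
  enrolled full-time: no → false
  renewal applicant: no → false
  expected family contribution between 9264 USD and 36326 USD: 10522 in [9264, 36326] is true
  credits completed < 102: 113 < 102 is false
  GPA ≥ 3.97: 2.11 ≥ 3.97 is false
  NOT state resident: yes → false
  essays submitted ≤ 3: 1 ≤ 3 is true
  academic standing = probation: warning == probation is false
  declared major = music: history == music is false
  household dependents > 2: 4 > 2 is true
  GPA ≤ 2.95: 2.11 ≤ 2.95 is true
Combine:
[1] false OR false = false
[2.2] NOT false = true
[2] false OR true = true
[3.1] NOT false = true
[3.3] NOT false = true
[3] true OR true OR true = true
[4.2] NOT false = true
[4.3] NOT true = false
[4] false OR true OR false = true
[5] false OR false OR true = true
[6] false OR true = true
[root] false AND true AND true AND true AND true AND true = false
Overall: false → declined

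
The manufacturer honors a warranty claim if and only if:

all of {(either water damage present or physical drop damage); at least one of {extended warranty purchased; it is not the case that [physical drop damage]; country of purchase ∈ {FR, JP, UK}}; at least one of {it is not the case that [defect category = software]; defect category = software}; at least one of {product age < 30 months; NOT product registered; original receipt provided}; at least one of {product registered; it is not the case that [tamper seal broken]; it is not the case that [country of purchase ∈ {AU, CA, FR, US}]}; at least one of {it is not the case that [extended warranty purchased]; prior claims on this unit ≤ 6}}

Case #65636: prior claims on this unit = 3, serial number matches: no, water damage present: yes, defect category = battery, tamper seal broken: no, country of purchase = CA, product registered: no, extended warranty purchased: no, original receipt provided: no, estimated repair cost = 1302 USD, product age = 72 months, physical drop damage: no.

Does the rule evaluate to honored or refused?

Honored

Atomic conditions:
  water damage present: yes → true
  physical drop damage: no → false
  extended warranty purchased: no → false
  country of purchase ∈ {FR, JP, UK}: CA is not in the set → false
  defect category = software: battery == software is false
  product age < 30 months: 72 < 30 is false
  NOT product registered: no → true
  original receipt provided: no → false
  product registered: no → false
  tamper seal broken: no → false
  country of purchase ∈ {AU, CA, FR, US}: CA is in the set → true
  prior claims on this unit ≤ 6: 3 ≤ 6 is true
Combine:
[1] true OR false = true
[2.2] NOT false = true
[2] false OR true OR false = true
[3.1] NOT false = true
[3] true OR false = true
[4] false OR true OR false = true
[5.2] NOT false = true
[5.3] NOT true = false
[5] false OR true OR false = true
[6.1] NOT false = true
[6] true OR true = true
[root] true AND true AND true AND true AND true AND true = true
Overall: true → honored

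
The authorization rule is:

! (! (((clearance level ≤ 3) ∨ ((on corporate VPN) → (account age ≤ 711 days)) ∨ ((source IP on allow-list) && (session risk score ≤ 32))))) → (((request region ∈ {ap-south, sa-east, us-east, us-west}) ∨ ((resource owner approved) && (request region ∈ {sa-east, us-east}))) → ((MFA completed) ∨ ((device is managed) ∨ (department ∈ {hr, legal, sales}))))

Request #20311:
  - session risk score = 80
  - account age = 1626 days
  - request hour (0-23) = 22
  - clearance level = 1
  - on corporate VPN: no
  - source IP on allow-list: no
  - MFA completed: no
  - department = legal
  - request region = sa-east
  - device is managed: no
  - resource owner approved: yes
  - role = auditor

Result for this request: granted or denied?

Granted

Atomic conditions:
  clearance level ≤ 3: 1 ≤ 3 is true
  on corporate VPN: no → false
  account age ≤ 711 days: 1626 ≤ 711 is false
  source IP on allow-list: no → false
  session risk score ≤ 32: 80 ≤ 32 is false
  request region ∈ {ap-south, sa-east, us-east, us-west}: sa-east is in the set → true
  resource owner approved: yes → true
  request region ∈ {sa-east, us-east}: sa-east is in the set → true
  MFA completed: no → false
  device is managed: no → false
  department ∈ {hr, legal, sales}: legal is in the set → true
Combine:
[1.1.1.2] false → false (antecedent false ⇒ implication holds) = true
[1.1.1.3] false AND false = false
[1.1.1] true OR true OR false = true
[1.1] NOT true = false
[1] NOT false = true
[2.1.2] true AND true = true
[2.1] true OR true = true
[2.2.2] false OR true = true
[2.2] false OR true = true
[2] true → true = true
[root] true → true = true
Overall: true → granted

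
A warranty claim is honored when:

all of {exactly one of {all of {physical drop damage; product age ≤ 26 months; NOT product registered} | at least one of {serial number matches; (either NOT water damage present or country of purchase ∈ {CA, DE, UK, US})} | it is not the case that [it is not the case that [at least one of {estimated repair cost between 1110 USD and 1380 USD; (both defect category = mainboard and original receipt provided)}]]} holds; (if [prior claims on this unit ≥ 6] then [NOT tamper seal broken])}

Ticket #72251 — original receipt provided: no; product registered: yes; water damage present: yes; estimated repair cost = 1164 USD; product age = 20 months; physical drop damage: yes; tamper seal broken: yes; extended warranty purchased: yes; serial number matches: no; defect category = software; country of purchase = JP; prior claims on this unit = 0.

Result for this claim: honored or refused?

Atomic conditions:
  physical drop damage: yes → true
  product age ≤ 26 months: 20 ≤ 26 is true
  NOT product registered: yes → false
  serial number matches: no → false
  NOT water damage present: yes → false
  country of purchase ∈ {CA, DE, UK, US}: JP is not in the set → false
  estimated repair cost between 1110 USD and 1380 USD: 1164 in [1110, 1380] is true
  defect category = mainboard: software == mainboard is false
  original receipt provided: no → false
  prior claims on this unit ≥ 6: 0 ≥ 6 is false
  NOT tamper seal broken: yes → false
Combine:
[1.1] true AND true AND false = false
[1.2.2] false OR false = false
[1.2] false OR false = false
[1.3.1.1.2] false AND false = false
[1.3.1.1] true OR false = true
[1.3.1] NOT true = false
[1.3] NOT false = true
[1] exactly-one(false, false, true) = true
[2] false → false (antecedent false ⇒ implication holds) = true
[root] true AND true = true
Overall: true → honored

Honored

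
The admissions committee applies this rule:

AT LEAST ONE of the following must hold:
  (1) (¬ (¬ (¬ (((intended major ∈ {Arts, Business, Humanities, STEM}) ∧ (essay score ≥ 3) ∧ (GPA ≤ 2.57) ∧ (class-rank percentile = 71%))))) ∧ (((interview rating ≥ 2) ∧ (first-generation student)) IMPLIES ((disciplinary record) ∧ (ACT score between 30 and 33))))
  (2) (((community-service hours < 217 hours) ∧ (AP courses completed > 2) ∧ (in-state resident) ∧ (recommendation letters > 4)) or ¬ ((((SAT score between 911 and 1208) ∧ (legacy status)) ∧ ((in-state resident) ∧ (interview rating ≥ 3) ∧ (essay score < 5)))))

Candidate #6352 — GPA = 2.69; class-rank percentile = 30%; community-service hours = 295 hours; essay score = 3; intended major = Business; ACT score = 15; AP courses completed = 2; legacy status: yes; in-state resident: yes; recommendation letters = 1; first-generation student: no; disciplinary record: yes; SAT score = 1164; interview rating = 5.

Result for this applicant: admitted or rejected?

Admitted

Atomic conditions:
  intended major ∈ {Arts, Business, Humanities, STEM}: Business is in the set → true
  essay score ≥ 3: 3 ≥ 3 is true
  GPA ≤ 2.57: 2.69 ≤ 2.57 is false
  class-rank percentile = 71%: 30 == 71 is false
  interview rating ≥ 2: 5 ≥ 2 is true
  first-generation student: no → false
  disciplinary record: yes → true
  ACT score between 30 and 33: 15 in [30, 33] is false
  community-service hours < 217 hours: 295 < 217 is false
  AP courses completed > 2: 2 > 2 is false
  in-state resident: yes → true
  recommendation letters > 4: 1 > 4 is false
  SAT score between 911 and 1208: 1164 in [911, 1208] is true
  legacy status: yes → true
  interview rating ≥ 3: 5 ≥ 3 is true
  essay score < 5: 3 < 5 is true
Combine:
[1.1.1.1.1] true AND true AND false AND false = false
[1.1.1.1] NOT false = true
[1.1.1] NOT true = false
[1.1] NOT false = true
[1.2.1] true AND false = false
[1.2.2] true AND false = false
[1.2] false → false (antecedent false ⇒ implication holds) = true
[1] true AND true = true
[2.1] false AND false AND true AND false = false
[2.2.1.1] true AND true = true
[2.2.1.2] true AND true AND true = true
[2.2.1] true AND true = true
[2.2] NOT true = false
[2] false OR false = false
[root] true OR false = true
Overall: true → admitted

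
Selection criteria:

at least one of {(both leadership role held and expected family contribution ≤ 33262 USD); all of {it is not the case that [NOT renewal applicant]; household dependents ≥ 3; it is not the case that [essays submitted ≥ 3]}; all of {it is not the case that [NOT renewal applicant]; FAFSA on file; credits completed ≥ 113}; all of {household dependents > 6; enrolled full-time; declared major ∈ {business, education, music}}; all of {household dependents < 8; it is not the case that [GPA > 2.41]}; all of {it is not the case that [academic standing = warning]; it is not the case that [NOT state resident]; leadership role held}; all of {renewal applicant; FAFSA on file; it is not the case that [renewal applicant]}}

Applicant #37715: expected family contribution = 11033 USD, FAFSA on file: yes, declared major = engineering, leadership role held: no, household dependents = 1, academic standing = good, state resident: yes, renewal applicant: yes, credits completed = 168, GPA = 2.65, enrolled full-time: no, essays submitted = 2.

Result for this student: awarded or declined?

Atomic conditions:
  leadership role held: no → false
  expected family contribution ≤ 33262 USD: 11033 ≤ 33262 is true
  NOT renewal applicant: yes → false
  household dependents ≥ 3: 1 ≥ 3 is false
  essays submitted ≥ 3: 2 ≥ 3 is false
  FAFSA on file: yes → true
  credits completed ≥ 113: 168 ≥ 113 is true
  household dependents > 6: 1 > 6 is false
  enrolled full-time: no → false
  declared major ∈ {business, education, music}: engineering is not in the set → false
  household dependents < 8: 1 < 8 is true
  GPA > 2.41: 2.65 > 2.41 is true
  academic standing = warning: good == warning is false
  NOT state resident: yes → false
  renewal applicant: yes → true
Combine:
[1] false AND true = false
[2.1] NOT false = true
[2.3] NOT false = true
[2] true AND false AND true = false
[3.1] NOT false = true
[3] true AND true AND true = true
[4] false AND false AND false = false
[5.2] NOT true = false
[5] true AND false = false
[6.1] NOT false = true
[6.2] NOT false = true
[6] true AND true AND false = false
[7.3] NOT true = false
[7] true AND true AND false = false
[root] false OR false OR true OR false OR false OR false OR false = true
Overall: true → awarded

Awarded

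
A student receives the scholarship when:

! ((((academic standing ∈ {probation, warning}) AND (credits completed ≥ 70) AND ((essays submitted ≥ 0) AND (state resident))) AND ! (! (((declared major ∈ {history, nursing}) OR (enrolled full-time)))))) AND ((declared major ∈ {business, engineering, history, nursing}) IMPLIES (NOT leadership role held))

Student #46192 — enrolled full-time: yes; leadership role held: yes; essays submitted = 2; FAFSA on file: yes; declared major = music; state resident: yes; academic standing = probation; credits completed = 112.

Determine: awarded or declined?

Declined

Atomic conditions:
  academic standing ∈ {probation, warning}: probation is in the set → true
  credits completed ≥ 70: 112 ≥ 70 is true
  essays submitted ≥ 0: 2 ≥ 0 is true
  state resident: yes → true
  declared major ∈ {history, nursing}: music is not in the set → false
  enrolled full-time: yes → true
  declared major ∈ {business, engineering, history, nursing}: music is not in the set → false
  NOT leadership role held: yes → false
Combine:
[1.1.1.3] true AND true = true
[1.1.1] true AND true AND true = true
[1.1.2.1.1] false OR true = true
[1.1.2.1] NOT true = false
[1.1.2] NOT false = true
[1.1] true AND true = true
[1] NOT true = false
[2] false → false (antecedent false ⇒ implication holds) = true
[root] false AND true = false
Overall: false → declined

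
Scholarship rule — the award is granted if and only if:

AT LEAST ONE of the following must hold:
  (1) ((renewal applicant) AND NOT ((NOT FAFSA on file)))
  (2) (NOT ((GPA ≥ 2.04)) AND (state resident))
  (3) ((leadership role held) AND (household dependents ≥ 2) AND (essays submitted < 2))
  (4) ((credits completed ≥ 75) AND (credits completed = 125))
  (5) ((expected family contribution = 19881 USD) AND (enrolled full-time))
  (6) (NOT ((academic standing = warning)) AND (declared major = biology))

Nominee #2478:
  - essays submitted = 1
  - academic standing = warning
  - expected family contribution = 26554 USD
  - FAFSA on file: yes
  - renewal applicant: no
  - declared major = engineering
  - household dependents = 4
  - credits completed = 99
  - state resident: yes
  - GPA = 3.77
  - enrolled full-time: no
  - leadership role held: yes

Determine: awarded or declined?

Awarded

Atomic conditions:
  renewal applicant: no → false
  NOT FAFSA on file: yes → false
  GPA ≥ 2.04: 3.77 ≥ 2.04 is true
  state resident: yes → true
  leadership role held: yes → true
  household dependents ≥ 2: 4 ≥ 2 is true
  essays submitted < 2: 1 < 2 is true
  credits completed ≥ 75: 99 ≥ 75 is true
  credits completed = 125: 99 == 125 is false
  expected family contribution = 19881 USD: 26554 == 19881 is false
  enrolled full-time: no → false
  academic standing = warning: warning == warning is true
  declared major = biology: engineering == biology is false
Combine:
[1.2] NOT false = true
[1] false AND true = false
[2.1] NOT true = false
[2] false AND true = false
[3] true AND true AND true = true
[4] true AND false = false
[5] false AND false = false
[6.1] NOT true = false
[6] false AND false = false
[root] false OR false OR true OR false OR false OR false = true
Overall: true → awarded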